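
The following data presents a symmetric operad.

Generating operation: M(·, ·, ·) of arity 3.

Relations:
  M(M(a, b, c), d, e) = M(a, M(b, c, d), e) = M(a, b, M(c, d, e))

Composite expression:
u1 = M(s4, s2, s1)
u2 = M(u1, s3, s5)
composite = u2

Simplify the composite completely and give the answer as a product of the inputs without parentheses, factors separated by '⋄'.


s4 ⋄ s2 ⋄ s1 ⋄ s3 ⋄ s5

Associativity of M dissolves the nesting; only the s-input order survives.
M(s4, s2, s1) linearizes to s4 ⋄ s2 ⋄ s1
M(M(s4, s2, s1), s3, s5) linearizes to s4 ⋄ s2 ⋄ s1 ⋄ s3 ⋄ s5


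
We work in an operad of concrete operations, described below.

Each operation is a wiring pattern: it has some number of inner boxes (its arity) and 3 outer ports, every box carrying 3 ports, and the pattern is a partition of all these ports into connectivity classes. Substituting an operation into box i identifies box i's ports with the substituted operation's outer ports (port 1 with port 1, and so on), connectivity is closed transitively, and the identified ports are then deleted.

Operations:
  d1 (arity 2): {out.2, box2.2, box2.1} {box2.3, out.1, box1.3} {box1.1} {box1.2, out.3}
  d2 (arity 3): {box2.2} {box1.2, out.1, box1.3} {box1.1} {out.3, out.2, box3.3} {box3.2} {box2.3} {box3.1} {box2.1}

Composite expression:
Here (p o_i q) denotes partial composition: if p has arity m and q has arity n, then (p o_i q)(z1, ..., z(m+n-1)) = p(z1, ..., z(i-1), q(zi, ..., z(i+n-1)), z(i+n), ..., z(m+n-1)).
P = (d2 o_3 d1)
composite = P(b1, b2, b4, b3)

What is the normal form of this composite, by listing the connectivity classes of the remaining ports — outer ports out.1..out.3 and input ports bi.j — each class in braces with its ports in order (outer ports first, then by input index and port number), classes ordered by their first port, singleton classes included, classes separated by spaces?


{out.1, b1.2, b1.3} {out.2, out.3, b4.2} {b1.1} {b2.1} {b2.2} {b2.3} {b3.1, b3.2} {b3.3, b4.3} {b4.1}

Substituting into d2 glues patterns; closure does the rest.
the subtree at d1 composes to {out.1, b3.3, b4.3} {out.2, b3.1, b3.2} {out.3, b4.2} {b4.1} on (b4, b3); out.j = own outer ports
the subtree at d2 composes to {out.1, b1.2, b1.3} {out.2, out.3, b4.2} {b1.1} {b2.1} {b2.2} {b2.3} {b3.1, b3.2} {b3.3, b4.3} {b4.1} on (b1, b2, b4, b3); out.j = own outer ports


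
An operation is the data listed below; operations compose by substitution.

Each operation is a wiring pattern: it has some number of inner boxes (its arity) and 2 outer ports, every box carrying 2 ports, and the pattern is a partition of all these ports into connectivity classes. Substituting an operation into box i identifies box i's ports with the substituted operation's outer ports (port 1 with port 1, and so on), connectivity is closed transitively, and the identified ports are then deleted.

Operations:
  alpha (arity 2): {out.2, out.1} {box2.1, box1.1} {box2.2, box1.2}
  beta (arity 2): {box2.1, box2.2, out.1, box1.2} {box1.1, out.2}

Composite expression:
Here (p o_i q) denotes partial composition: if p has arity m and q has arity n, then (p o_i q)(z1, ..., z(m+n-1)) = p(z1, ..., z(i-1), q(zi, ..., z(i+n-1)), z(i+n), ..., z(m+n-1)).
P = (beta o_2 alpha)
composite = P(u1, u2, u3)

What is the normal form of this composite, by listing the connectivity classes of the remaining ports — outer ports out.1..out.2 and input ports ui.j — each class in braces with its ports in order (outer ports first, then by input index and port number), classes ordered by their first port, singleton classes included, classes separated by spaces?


{out.1, u1.2} {out.2, u1.1} {u2.1, u3.1} {u2.2, u3.2}

Two ports join when wires chain via beta-identified ports.
alpha over (u2, u3) gives {out.1, out.2} {u2.1, u3.1} {u2.2, u3.2}, out.j being that stage's outer ports
beta over (u1, u2, u3) gives {out.1, u1.2} {out.2, u1.1} {u2.1, u3.1} {u2.2, u3.2}, out.j being that stage's outer ports


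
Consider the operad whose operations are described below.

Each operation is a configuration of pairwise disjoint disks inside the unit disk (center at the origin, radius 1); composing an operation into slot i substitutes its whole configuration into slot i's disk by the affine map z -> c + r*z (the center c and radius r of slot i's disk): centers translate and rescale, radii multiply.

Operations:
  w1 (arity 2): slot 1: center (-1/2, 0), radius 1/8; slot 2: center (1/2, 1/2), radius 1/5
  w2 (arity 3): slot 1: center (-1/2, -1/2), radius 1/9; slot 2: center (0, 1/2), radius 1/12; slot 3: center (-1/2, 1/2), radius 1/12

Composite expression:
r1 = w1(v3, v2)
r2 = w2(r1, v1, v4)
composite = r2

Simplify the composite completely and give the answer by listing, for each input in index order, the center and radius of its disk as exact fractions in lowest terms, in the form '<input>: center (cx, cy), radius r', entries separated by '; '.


v1: center (0, 1/2), radius 1/12; v2: center (-4/9, -4/9), radius 1/45; v3: center (-5/9, -1/2), radius 1/72; v4: center (-1/2, 1/2), radius 1/12

Nesting under w2 composes maps z -> c + r*z down each v-path.
for v3, the 2-step affine chain lands on center (-5/9, -1/2), radius 1/72
for v2, the 2-step affine chain lands on center (-4/9, -4/9), radius 1/45
for v1, the 1-step affine chain lands on center (0, 1/2), radius 1/12
for v4, the 1-step affine chain lands on center (-1/2, 1/2), radius 1/12


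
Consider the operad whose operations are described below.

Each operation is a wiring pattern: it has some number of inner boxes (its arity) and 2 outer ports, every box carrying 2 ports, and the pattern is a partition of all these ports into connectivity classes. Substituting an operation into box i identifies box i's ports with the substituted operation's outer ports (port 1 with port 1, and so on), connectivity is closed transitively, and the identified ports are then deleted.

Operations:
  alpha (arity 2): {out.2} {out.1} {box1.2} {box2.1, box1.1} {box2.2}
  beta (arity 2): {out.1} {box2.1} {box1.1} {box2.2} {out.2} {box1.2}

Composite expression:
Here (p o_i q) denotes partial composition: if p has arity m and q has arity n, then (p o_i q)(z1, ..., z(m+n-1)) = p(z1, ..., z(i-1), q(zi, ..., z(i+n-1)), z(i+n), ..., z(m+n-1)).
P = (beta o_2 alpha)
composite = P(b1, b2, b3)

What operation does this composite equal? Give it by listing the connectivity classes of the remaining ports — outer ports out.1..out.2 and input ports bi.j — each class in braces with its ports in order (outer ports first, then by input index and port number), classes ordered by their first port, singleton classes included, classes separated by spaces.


{out.1} {out.2} {b1.1} {b1.2} {b2.1, b3.1} {b2.2} {b3.2}

Treat the ports identified at beta as solder joints: merge, then drop.
stage alpha: inputs (b2, b3), connectivity {out.1} {out.2} {b2.1, b3.1} {b2.2} {b3.2}, out.j its boundary
stage beta: inputs (b1, b2, b3), connectivity {out.1} {out.2} {b1.1} {b1.2} {b2.1, b3.1} {b2.2} {b3.2}, out.j its boundary


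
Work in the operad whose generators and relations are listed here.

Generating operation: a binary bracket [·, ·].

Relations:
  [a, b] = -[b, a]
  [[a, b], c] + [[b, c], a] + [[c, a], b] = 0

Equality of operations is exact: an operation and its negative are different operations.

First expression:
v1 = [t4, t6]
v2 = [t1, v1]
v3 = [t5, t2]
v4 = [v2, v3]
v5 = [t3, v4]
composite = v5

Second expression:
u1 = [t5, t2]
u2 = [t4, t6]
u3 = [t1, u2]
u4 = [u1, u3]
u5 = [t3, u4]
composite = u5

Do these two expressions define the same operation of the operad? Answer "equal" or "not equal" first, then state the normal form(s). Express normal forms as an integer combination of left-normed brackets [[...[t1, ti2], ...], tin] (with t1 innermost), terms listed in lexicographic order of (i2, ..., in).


not equal; first: [[[[[t1, t4], t6], t2], t5], t3] - [[[[[t1, t4], t6], t5], t2], t3] - [[[[[t1, t6], t4], t2], t5], t3] + [[[[[t1, t6], t4], t5], t2], t3]; second: -[[[[[t1, t4], t6], t2], t5], t3] + [[[[[t1, t4], t6], t5], t2], t3] + [[[[[t1, t6], t4], t2], t5], t3] - [[[[[t1, t6], t4], t5], t2], t3]

The first expression reduces to [[[[[t1, t4], t6], t2], t5], t3] - [[[[[t1, t4], t6], t5], t2], t3] - [[[[[t1, t6], t4], t2], t5], t3] + [[[[[t1, t6], t4], t5], t2], t3]
The second expression reduces to -[[[[[t1, t4], t6], t2], t5], t3] + [[[[[t1, t4], t6], t5], t2], t3] + [[[[[t1, t6], t4], t2], t5], t3] - [[[[[t1, t6], t4], t5], t2], t3]
Different reductions; not equal.


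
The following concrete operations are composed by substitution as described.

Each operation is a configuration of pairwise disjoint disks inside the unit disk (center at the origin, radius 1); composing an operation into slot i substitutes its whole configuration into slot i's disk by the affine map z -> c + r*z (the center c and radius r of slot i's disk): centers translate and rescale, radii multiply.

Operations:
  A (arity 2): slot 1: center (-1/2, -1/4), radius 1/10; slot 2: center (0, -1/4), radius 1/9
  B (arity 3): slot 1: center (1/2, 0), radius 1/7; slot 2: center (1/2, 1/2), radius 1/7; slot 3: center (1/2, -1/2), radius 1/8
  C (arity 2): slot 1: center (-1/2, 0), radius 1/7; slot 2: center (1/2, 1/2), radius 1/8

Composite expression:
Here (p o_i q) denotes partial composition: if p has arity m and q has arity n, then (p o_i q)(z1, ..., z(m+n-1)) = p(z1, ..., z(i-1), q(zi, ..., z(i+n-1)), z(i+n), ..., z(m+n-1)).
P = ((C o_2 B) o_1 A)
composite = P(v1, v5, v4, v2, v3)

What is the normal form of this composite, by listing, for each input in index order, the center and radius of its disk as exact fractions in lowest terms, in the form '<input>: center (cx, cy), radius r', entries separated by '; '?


Each v-disk chains the slot maps above it in C; radii multiply.
input v1: applying the 2 nested substitutions gives center (-4/7, -1/28), radius 1/70
input v5: applying the 2 nested substitutions gives center (-1/2, -1/28), radius 1/63
input v4: applying the 2 nested substitutions gives center (9/16, 1/2), radius 1/56
input v2: applying the 2 nested substitutions gives center (9/16, 9/16), radius 1/56
input v3: applying the 2 nested substitutions gives center (9/16, 7/16), radius 1/64

v1: center (-4/7, -1/28), radius 1/70; v2: center (9/16, 9/16), radius 1/56; v3: center (9/16, 7/16), radius 1/64; v4: center (9/16, 1/2), radius 1/56; v5: center (-1/2, -1/28), radius 1/63


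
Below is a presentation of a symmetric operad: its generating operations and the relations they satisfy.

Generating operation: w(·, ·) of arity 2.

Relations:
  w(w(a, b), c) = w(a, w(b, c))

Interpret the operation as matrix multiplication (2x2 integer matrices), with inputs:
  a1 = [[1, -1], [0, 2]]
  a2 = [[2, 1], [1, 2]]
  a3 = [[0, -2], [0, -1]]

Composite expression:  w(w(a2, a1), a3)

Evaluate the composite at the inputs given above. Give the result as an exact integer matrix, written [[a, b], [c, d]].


[[0, -4], [0, -5]]


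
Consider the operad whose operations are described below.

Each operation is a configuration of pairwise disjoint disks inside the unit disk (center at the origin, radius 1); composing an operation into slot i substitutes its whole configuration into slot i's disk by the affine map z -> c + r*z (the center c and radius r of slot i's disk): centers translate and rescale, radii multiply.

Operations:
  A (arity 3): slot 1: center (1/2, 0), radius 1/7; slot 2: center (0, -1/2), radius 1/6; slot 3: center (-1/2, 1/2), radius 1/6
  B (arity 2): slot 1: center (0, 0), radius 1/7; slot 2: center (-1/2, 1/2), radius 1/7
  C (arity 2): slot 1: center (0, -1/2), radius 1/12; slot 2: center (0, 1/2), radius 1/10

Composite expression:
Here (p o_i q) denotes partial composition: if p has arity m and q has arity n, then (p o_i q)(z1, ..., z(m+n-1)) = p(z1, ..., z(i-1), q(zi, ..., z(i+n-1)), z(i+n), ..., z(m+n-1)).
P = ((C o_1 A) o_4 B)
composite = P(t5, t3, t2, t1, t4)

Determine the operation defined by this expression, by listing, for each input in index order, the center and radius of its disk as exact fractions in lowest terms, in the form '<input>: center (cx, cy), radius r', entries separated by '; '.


t1: center (0, 1/2), radius 1/70; t2: center (-1/24, -11/24), radius 1/72; t3: center (0, -13/24), radius 1/72; t4: center (-1/20, 11/20), radius 1/70; t5: center (1/24, -1/2), radius 1/84

Each t-disk chains the slot maps above it in C; radii multiply.
input t5: composing its 2 substitution steps yields center (1/24, -1/2), radius 1/84
input t3: composing its 2 substitution steps yields center (0, -13/24), radius 1/72
input t2: composing its 2 substitution steps yields center (-1/24, -11/24), radius 1/72
input t1: composing its 2 substitution steps yields center (0, 1/2), radius 1/70
input t4: composing its 2 substitution steps yields center (-1/20, 11/20), radius 1/70


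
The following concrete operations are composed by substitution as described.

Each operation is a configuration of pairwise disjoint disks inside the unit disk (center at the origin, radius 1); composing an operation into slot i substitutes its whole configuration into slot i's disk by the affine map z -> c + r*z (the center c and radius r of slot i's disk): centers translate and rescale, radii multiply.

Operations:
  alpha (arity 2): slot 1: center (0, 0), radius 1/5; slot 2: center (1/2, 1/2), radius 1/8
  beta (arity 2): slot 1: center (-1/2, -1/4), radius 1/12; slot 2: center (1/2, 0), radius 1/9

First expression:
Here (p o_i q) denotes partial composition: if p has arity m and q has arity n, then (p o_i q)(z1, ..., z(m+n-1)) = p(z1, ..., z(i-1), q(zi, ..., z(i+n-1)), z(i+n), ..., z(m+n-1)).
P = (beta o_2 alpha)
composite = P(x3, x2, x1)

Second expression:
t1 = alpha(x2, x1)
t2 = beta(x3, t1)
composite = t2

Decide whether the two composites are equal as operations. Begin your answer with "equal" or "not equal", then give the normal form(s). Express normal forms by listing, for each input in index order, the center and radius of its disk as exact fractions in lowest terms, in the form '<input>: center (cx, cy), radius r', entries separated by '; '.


equal: each reduces to x1: center (5/9, 1/18), radius 1/72; x2: center (1/2, 0), radius 1/45; x3: center (-1/2, -1/4), radius 1/12

Reducing the first expression gives x1: center (5/9, 1/18), radius 1/72; x2: center (1/2, 0), radius 1/45; x3: center (-1/2, -1/4), radius 1/12
Reducing the second expression gives x1: center (5/9, 1/18), radius 1/72; x2: center (1/2, 0), radius 1/45; x3: center (-1/2, -1/4), radius 1/12
Identical normal forms: equal.


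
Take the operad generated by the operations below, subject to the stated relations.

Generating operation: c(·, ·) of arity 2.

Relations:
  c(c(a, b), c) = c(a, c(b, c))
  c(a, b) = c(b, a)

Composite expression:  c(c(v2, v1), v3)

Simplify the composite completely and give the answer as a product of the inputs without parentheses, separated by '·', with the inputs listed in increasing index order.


Reordering under c is free, so list the v-inputs canonically.
c(v2, v1) collapses to v2 · v1
c(c(v2, v1), v3) collapses to v2 · v1 · v3
sorting the factors by input index: v1 · v2 · v3

v1 · v2 · v3


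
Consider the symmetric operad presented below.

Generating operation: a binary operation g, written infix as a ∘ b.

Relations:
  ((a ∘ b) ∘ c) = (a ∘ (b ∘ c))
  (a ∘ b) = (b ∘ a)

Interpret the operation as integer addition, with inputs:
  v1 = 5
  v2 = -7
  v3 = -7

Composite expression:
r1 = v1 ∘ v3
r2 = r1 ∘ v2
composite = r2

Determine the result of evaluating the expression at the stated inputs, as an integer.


-9

(v1 ∘ v3) = -2
((v1 ∘ v3) ∘ v2) = -9


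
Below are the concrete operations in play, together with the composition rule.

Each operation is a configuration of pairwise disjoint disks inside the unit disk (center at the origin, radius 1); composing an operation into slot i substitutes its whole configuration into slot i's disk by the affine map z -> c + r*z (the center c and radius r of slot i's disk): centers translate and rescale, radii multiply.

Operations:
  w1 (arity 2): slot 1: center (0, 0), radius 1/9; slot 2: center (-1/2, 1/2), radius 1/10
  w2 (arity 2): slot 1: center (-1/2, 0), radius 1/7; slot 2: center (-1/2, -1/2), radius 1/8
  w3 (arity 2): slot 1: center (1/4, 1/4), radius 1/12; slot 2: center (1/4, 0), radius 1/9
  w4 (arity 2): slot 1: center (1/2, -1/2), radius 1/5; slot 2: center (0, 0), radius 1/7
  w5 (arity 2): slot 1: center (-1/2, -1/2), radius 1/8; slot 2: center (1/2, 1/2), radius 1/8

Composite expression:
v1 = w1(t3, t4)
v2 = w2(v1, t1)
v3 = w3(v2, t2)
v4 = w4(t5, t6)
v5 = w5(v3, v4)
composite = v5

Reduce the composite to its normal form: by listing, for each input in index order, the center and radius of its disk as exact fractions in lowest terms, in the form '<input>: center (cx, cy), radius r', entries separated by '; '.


Below w5, radii multiply path by path; the t-disk centers shift.
tracing t3 down its 4-map path: center (-91/192, -15/32), radius 1/6048
tracing t4 down its 4-map path: center (-319/672, -629/1344), radius 1/6720
tracing t1 down its 3-map path: center (-91/192, -91/192), radius 1/768
tracing t2 down its 2-map path: center (-15/32, -1/2), radius 1/72
tracing t5 down its 2-map path: center (9/16, 7/16), radius 1/40
tracing t6 down its 2-map path: center (1/2, 1/2), radius 1/56

t1: center (-91/192, -91/192), radius 1/768; t2: center (-15/32, -1/2), radius 1/72; t3: center (-91/192, -15/32), radius 1/6048; t4: center (-319/672, -629/1344), radius 1/6720; t5: center (9/16, 7/16), radius 1/40; t6: center (1/2, 1/2), radius 1/56


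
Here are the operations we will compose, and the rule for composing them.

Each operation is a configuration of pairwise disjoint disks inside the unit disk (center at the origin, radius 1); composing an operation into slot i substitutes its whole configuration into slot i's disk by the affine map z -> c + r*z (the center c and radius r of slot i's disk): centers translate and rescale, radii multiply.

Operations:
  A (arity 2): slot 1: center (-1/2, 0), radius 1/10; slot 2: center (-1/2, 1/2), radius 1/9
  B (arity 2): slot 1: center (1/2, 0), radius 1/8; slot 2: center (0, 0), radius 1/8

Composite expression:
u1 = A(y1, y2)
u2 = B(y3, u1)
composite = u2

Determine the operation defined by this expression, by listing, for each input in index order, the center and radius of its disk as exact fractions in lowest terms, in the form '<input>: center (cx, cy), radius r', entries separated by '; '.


y1: center (-1/16, 0), radius 1/80; y2: center (-1/16, 1/16), radius 1/72; y3: center (1/2, 0), radius 1/8

Follow each y-input down from B: c' goes to c + r*c', radius to r*r'.
input y3: applying the 1 nested substitution gives center (1/2, 0), radius 1/8
input y1: applying the 2 nested substitutions gives center (-1/16, 0), radius 1/80
input y2: applying the 2 nested substitutions gives center (-1/16, 1/16), radius 1/72


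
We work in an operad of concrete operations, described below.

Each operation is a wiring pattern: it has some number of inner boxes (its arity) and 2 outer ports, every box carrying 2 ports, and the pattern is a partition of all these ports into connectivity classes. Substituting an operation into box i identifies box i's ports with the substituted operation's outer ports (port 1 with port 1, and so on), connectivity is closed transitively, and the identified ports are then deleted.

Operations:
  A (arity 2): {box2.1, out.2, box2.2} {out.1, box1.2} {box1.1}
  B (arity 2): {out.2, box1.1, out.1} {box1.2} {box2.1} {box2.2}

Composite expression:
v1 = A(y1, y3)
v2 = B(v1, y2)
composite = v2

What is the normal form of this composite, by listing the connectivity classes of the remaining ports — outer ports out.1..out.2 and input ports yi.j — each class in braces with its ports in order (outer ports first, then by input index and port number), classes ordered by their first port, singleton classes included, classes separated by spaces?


{out.1, out.2, y1.2} {y1.1} {y2.1} {y2.2} {y3.1, y3.2}

After gluing at B, chains via deleted ports link the y-ports.
after A, the pattern on (y1, y3) reads {out.1, y1.2} {out.2, y3.1, y3.2} {y1.1} (out.j = its outer ports)
after B, the pattern on (y1, y3, y2) reads {out.1, out.2, y1.2} {y1.1} {y2.1} {y2.2} {y3.1, y3.2} (out.j = its outer ports)


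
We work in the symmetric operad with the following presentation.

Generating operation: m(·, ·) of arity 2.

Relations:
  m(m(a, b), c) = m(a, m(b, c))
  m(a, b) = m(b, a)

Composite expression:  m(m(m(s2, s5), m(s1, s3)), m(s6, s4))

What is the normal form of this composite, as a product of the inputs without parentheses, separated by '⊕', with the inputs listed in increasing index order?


s1 ⊕ s2 ⊕ s3 ⊕ s4 ⊕ s5 ⊕ s6


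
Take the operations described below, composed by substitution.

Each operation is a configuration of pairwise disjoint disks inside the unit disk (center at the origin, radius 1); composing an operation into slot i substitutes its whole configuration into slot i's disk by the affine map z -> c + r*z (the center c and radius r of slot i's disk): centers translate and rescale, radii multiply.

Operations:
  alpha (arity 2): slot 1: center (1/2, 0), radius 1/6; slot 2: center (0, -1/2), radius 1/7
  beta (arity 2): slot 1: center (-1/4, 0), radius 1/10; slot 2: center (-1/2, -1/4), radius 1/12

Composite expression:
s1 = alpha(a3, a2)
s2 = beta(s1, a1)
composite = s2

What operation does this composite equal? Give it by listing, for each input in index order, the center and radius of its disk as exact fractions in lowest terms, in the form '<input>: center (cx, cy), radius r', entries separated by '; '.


Affine substitution under beta: radii multiply and a-centers shift.
input a3: applying the 2 nested substitutions gives center (-1/5, 0), radius 1/60
input a2: applying the 2 nested substitutions gives center (-1/4, -1/20), radius 1/70
input a1: applying the 1 nested substitution gives center (-1/2, -1/4), radius 1/12

a1: center (-1/2, -1/4), radius 1/12; a2: center (-1/4, -1/20), radius 1/70; a3: center (-1/5, 0), radius 1/60


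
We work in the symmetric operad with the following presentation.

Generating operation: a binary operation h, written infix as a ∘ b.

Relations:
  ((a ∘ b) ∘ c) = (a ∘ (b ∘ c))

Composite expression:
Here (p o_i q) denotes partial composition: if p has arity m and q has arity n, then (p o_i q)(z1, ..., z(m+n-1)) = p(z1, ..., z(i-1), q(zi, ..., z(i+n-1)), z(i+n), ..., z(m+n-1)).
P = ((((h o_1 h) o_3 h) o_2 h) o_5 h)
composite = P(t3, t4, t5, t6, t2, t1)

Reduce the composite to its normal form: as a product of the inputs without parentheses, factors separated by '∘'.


t3 ∘ t4 ∘ t5 ∘ t6 ∘ t2 ∘ t1

Every regrouping of h is equal, so read the t-inputs in written order.
(t4 ∘ t5) unparenthesizes to t4 ∘ t5
(t3 ∘ (t4 ∘ t5)) unparenthesizes to t3 ∘ t4 ∘ t5
(t2 ∘ t1) unparenthesizes to t2 ∘ t1
(t6 ∘ (t2 ∘ t1)) unparenthesizes to t6 ∘ t2 ∘ t1
((t3 ∘ (t4 ∘ t5)) ∘ (t6 ∘ (t2 ∘ t1))) unparenthesizes to t3 ∘ t4 ∘ t5 ∘ t6 ∘ t2 ∘ t1


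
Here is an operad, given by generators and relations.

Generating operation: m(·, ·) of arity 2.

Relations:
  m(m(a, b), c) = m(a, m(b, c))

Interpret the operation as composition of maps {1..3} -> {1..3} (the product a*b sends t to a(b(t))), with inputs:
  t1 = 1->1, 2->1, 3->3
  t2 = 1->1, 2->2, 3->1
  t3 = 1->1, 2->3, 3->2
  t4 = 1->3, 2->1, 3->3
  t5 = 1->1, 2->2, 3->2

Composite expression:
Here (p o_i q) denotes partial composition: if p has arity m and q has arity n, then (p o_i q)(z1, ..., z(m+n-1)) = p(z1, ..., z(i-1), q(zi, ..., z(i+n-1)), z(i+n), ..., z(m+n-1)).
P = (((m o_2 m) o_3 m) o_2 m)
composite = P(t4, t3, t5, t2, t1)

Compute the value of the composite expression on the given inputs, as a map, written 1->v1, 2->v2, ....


1->3, 2->3, 3->3

m(t3, t5) = 1->1, 2->3, 3->3
m(t2, t1) = 1->1, 2->1, 3->1
m(m(t3, t5), m(t2, t1)) = 1->1, 2->1, 3->1
m(t4, m(m(t3, t5), m(t2, t1))) = 1->3, 2->3, 3->3


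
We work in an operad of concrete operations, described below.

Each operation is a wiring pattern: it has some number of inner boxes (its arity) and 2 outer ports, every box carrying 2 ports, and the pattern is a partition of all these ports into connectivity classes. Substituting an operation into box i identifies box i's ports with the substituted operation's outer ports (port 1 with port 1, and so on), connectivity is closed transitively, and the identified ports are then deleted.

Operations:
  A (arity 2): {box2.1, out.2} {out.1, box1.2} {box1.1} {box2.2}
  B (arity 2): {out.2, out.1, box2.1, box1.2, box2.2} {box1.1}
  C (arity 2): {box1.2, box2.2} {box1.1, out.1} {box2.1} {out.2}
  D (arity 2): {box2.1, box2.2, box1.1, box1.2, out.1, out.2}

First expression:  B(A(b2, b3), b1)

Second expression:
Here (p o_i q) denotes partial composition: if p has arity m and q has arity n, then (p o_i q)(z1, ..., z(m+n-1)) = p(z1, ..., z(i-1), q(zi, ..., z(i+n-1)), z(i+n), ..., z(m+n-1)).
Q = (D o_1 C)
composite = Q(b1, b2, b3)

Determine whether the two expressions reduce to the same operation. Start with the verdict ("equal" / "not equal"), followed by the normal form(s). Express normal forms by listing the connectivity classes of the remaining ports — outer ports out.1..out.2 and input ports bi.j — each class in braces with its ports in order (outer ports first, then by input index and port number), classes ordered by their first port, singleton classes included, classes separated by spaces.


not equal — first {out.1, out.2, b1.1, b1.2, b3.1} {b2.1} {b2.2} {b3.2}, second {out.1, out.2, b1.1, b3.1, b3.2} {b1.2, b2.2} {b2.1}

The first composite normalizes to {out.1, out.2, b1.1, b1.2, b3.1} {b2.1} {b2.2} {b3.2}
The second composite normalizes to {out.1, out.2, b1.1, b3.1, b3.2} {b1.2, b2.2} {b2.1}
The forms do not match — not equal.


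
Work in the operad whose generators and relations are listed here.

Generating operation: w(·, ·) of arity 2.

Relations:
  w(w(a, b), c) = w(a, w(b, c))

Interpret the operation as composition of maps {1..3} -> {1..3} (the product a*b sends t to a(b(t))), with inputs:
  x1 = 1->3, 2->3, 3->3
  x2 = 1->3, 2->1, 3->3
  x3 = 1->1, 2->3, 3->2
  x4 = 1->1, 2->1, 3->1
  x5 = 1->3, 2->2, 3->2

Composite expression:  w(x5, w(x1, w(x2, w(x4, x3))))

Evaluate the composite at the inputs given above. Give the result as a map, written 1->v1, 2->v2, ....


1->2, 2->2, 3->2

w(x4, x3) = 1->1, 2->1, 3->1
w(x2, w(x4, x3)) = 1->3, 2->3, 3->3
w(x1, w(x2, w(x4, x3))) = 1->3, 2->3, 3->3
w(x5, w(x1, w(x2, w(x4, x3)))) = 1->2, 2->2, 3->2


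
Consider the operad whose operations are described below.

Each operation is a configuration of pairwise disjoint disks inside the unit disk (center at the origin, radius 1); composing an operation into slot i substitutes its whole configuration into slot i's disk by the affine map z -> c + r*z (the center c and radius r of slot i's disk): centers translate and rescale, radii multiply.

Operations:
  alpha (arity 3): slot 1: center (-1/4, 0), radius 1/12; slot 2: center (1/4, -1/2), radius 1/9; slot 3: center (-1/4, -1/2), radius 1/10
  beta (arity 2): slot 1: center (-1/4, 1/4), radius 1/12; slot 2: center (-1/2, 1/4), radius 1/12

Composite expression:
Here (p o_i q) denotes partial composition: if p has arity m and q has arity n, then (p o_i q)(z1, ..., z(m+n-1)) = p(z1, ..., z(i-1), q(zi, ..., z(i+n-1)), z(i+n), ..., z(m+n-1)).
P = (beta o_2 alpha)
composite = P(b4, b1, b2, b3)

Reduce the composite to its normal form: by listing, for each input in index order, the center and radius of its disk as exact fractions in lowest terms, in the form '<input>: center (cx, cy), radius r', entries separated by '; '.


b1: center (-25/48, 1/4), radius 1/144; b2: center (-23/48, 5/24), radius 1/108; b3: center (-25/48, 5/24), radius 1/120; b4: center (-1/4, 1/4), radius 1/12

Affine substitution under beta: radii multiply and b-centers shift.
input b4: applying the 1 nested substitution gives center (-1/4, 1/4), radius 1/12
input b1: applying the 2 nested substitutions gives center (-25/48, 1/4), radius 1/144
input b2: applying the 2 nested substitutions gives center (-23/48, 5/24), radius 1/108
input b3: applying the 2 nested substitutions gives center (-25/48, 5/24), radius 1/120


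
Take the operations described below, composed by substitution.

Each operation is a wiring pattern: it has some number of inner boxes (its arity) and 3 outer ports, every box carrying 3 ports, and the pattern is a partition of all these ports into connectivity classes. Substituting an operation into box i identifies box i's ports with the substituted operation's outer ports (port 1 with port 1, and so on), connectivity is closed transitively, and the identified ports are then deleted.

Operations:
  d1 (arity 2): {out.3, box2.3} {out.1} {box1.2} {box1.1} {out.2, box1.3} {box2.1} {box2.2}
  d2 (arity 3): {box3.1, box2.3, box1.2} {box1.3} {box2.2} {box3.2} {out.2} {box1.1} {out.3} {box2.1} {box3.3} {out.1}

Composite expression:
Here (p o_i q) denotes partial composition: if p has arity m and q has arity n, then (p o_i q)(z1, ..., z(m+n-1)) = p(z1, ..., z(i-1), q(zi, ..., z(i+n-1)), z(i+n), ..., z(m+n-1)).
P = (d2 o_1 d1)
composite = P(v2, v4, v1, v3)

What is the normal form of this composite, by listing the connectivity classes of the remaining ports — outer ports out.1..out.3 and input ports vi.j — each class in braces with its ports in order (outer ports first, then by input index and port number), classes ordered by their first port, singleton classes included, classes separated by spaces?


{out.1} {out.2} {out.3} {v1.1} {v1.2} {v1.3, v2.3, v3.1} {v2.1} {v2.2} {v3.2} {v3.3} {v4.1} {v4.2} {v4.3}

Substituting into d2 glues patterns; closure does the rest.
the subtree at d1 composes to {out.1} {out.2, v2.3} {out.3, v4.3} {v2.1} {v2.2} {v4.1} {v4.2} on (v2, v4); out.j = own outer ports
the subtree at d2 composes to {out.1} {out.2} {out.3} {v1.1} {v1.2} {v1.3, v2.3, v3.1} {v2.1} {v2.2} {v3.2} {v3.3} {v4.1} {v4.2} {v4.3} on (v2, v4, v1, v3); out.j = own outer ports


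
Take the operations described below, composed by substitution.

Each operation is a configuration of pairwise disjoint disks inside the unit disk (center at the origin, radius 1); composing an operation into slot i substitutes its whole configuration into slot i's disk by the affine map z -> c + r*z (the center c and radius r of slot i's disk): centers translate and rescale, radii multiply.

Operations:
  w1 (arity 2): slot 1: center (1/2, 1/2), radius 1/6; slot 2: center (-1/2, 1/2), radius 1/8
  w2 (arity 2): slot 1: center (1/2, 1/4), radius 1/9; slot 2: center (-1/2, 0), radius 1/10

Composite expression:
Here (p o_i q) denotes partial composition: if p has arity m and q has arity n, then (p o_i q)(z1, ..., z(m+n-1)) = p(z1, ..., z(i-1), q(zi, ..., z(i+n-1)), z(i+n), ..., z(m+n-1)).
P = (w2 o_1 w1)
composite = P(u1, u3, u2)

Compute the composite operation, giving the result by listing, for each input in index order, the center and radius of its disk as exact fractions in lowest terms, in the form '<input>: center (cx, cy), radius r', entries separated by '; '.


u1: center (5/9, 11/36), radius 1/54; u2: center (-1/2, 0), radius 1/10; u3: center (4/9, 11/36), radius 1/72


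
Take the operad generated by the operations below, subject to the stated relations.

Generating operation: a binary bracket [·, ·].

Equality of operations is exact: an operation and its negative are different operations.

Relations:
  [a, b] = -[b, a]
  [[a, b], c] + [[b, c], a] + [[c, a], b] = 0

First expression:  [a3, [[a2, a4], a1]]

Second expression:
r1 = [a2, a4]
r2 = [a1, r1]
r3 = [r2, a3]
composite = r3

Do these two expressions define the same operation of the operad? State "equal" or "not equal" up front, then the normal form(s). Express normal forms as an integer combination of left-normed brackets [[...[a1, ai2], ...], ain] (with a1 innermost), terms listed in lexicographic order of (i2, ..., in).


equal; the common form is [[[a1, a2], a4], a3] - [[[a1, a4], a2], a3]

The first expression, normalized: [[[a1, a2], a4], a3] - [[[a1, a4], a2], a3]
The second expression, normalized: [[[a1, a2], a4], a3] - [[[a1, a4], a2], a3]
The forms coincide; equal.


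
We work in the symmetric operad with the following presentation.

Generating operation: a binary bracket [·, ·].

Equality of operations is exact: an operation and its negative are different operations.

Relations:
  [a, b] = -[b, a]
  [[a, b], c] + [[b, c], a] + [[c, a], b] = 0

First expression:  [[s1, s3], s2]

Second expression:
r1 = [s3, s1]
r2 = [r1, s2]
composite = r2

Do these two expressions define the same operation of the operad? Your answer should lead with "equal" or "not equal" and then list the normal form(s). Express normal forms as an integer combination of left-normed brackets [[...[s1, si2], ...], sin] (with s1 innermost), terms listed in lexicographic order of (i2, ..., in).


The first expression, normalized: [[s1, s3], s2]
The second expression, normalized: -[[s1, s3], s2]
Distinct normal forms: not equal.

not equal; first: [[s1, s3], s2]; second: -[[s1, s3], s2]


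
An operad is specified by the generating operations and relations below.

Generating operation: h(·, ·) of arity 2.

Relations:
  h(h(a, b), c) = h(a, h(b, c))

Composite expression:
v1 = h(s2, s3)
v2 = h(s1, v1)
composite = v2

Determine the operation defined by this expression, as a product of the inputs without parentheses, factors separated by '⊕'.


The h-tree's shape is irrelevant; the s-reading-order decides.
h(s2, s3) spells out as s2 ⊕ s3
h(s1, h(s2, s3)) spells out as s1 ⊕ s2 ⊕ s3

s1 ⊕ s2 ⊕ s3


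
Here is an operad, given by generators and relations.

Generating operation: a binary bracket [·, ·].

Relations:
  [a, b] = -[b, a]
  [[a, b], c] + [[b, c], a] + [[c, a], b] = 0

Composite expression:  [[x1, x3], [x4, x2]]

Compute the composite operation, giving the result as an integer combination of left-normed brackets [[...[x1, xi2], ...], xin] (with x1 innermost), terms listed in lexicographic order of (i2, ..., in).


-[[[x1, x3], x2], x4] + [[[x1, x3], x4], x2]

A multilinear Lie element is pinned by x1-initial words (x1 innermost).
Composite bracket: [[x1, x3], [x4, x2]]
Full expansion: 8 signed words from ab - ba (2^3 = 8).
Only words starting with x1 matter:
  from x1x3x2x4, sign -1: term -[[[x1, x3], x2], x4]
  from x1x3x4x2, sign +1: term +[[[x1, x3], x4], x2]


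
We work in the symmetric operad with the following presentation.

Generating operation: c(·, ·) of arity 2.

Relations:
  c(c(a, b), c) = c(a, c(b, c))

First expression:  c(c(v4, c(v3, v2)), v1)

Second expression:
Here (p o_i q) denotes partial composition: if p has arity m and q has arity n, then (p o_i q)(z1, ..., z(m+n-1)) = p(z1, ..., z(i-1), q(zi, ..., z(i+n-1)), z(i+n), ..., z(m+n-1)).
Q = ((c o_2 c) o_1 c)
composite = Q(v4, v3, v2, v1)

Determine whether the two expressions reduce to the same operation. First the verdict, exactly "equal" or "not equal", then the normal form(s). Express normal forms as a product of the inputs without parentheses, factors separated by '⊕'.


equal — both sides give v4 ⊕ v3 ⊕ v2 ⊕ v1


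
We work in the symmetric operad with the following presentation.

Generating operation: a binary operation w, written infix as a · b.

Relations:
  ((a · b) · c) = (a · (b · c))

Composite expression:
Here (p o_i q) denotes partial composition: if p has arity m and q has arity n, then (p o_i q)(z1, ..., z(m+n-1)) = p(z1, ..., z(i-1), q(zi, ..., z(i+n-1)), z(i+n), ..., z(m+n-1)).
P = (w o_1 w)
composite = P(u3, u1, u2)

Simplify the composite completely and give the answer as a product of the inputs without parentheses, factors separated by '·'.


u3 · u1 · u2

Under associativity of w, the answer is the u's in reading order.
(u3 · u1) flattens to u3 · u1
((u3 · u1) · u2) flattens to u3 · u1 · u2


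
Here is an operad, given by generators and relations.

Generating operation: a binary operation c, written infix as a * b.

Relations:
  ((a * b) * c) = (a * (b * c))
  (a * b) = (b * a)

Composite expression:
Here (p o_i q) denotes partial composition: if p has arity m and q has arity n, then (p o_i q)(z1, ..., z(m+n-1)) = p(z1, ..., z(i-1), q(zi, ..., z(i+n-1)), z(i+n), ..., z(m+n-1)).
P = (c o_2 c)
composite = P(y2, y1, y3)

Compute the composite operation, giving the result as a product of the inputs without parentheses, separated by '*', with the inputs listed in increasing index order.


y1 * y2 * y3


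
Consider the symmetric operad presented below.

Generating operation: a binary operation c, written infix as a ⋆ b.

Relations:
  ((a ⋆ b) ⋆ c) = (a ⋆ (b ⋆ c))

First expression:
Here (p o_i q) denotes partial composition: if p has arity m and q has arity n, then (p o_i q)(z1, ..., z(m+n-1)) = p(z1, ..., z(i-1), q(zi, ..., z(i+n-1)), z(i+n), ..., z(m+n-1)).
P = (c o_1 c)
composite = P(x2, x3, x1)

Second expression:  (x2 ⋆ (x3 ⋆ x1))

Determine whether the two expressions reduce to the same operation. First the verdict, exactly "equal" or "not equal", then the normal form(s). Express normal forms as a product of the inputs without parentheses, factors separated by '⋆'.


equal; both compose to x2 ⋆ x3 ⋆ x1

In normal form, the first expression is x2 ⋆ x3 ⋆ x1
In normal form, the second expression is x2 ⋆ x3 ⋆ x1
Same normal form: equal.


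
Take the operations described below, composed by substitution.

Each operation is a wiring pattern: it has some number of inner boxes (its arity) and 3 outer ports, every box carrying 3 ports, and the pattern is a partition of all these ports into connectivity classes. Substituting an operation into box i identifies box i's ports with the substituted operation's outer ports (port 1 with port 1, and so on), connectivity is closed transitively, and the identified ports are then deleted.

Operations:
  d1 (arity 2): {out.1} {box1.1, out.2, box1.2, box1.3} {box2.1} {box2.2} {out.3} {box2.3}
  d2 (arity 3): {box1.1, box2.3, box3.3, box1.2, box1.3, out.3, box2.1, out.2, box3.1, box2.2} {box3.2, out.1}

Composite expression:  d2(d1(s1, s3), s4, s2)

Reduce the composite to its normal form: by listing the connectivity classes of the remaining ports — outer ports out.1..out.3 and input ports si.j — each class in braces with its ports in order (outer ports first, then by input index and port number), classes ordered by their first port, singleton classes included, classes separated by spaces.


{out.1, s2.2} {out.2, out.3, s1.1, s1.2, s1.3, s2.1, s2.3, s4.1, s4.2, s4.3} {s3.1} {s3.2} {s3.3}


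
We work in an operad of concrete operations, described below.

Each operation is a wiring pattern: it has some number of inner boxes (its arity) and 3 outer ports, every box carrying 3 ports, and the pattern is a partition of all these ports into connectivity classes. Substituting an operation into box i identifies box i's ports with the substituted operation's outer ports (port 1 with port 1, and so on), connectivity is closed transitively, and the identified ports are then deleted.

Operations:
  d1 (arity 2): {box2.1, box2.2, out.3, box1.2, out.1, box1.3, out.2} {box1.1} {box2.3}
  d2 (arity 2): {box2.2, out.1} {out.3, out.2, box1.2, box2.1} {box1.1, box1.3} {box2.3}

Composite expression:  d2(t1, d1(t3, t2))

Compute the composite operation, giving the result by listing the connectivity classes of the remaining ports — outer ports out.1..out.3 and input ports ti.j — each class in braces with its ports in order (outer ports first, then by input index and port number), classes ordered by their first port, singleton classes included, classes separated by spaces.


{out.1, out.2, out.3, t1.2, t2.1, t2.2, t3.2, t3.3} {t1.1, t1.3} {t2.3} {t3.1}

Reachability decides: close wires over d2-identified ports.
the subtree at d1 composes to {out.1, out.2, out.3, t2.1, t2.2, t3.2, t3.3} {t2.3} {t3.1} on (t3, t2); out.j = own outer ports
the subtree at d2 composes to {out.1, out.2, out.3, t1.2, t2.1, t2.2, t3.2, t3.3} {t1.1, t1.3} {t2.3} {t3.1} on (t1, t3, t2); out.j = own outer ports


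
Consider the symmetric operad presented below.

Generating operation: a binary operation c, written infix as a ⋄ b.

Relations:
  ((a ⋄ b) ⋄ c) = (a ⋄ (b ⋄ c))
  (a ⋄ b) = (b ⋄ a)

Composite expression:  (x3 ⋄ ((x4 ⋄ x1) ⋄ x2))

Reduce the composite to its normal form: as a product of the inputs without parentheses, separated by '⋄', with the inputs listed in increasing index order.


x1 ⋄ x2 ⋄ x3 ⋄ x4
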